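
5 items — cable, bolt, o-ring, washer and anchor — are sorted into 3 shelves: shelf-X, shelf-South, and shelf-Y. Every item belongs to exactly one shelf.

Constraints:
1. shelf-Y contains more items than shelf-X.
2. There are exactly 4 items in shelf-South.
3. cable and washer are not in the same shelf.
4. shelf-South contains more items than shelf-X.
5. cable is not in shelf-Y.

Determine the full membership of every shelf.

shelf-X = {}; shelf-South = {anchor, bolt, cable, o-ring}; shelf-Y = {washer}

From (5): cable ∉ shelf-Y.
Suppose cable ∈ shelf-X: no assignment then satisfies all the clues, so cable ∉ shelf-X.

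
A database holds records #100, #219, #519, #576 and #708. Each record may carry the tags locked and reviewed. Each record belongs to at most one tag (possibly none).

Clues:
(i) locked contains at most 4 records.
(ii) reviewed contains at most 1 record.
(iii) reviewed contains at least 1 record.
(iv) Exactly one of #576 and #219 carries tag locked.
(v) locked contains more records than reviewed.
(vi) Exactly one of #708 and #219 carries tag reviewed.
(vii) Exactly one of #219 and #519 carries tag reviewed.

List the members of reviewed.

reviewed = {#219}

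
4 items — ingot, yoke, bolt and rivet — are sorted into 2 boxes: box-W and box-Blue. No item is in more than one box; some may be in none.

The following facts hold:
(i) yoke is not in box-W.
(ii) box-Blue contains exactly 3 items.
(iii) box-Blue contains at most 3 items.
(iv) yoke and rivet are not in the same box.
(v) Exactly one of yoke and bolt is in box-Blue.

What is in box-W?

box-W = {}

From (i): yoke ∉ box-W.
Suppose ingot ∈ box-W: no assignment then satisfies all the clues, so ingot ∉ box-W.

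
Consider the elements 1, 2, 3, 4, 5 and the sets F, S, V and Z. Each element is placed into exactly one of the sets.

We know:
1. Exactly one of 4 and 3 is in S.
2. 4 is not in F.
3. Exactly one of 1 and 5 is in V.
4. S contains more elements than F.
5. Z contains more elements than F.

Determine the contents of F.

From (2): 4 ∉ F.
Suppose 1 ∈ F: no assignment then satisfies all the clues, so 1 ∉ F.

F = {}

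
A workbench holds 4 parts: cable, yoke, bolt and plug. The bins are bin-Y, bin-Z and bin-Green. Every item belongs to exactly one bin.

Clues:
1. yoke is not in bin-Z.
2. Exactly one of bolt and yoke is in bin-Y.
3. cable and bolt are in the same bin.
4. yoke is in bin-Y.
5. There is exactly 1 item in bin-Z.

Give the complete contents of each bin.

bin-Y = {yoke}; bin-Z = {plug}; bin-Green = {bolt, cable}

From (1): yoke ∉ bin-Z.
From (4): yoke ∈ bin-Y.
(2) (exactly one): bolt ∉ bin-Y.
(3): cable matches bolt: cable ∉ bin-Y.
Suppose cable ∈ bin-Z: no assignment then satisfies all the clues, so cable ∉ bin-Z.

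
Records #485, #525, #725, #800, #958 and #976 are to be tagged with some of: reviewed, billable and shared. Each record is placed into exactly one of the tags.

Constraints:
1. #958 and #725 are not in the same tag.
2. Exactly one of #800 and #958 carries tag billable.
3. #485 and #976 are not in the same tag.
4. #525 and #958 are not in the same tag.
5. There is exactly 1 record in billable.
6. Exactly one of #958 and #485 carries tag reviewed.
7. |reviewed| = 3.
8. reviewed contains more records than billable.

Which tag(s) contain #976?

#976: shared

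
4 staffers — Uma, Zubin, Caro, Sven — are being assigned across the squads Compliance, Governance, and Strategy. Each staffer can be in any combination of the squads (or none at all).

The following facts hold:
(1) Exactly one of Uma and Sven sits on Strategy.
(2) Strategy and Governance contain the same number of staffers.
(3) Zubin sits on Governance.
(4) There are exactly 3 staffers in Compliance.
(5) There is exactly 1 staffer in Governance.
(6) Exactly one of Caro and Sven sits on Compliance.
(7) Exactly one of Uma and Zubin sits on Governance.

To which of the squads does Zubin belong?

Zubin: Compliance, Governance

From (3): Zubin ∈ Governance.
(5): Governance already has 1, so the rest are out.
Suppose Zubin ∉ Compliance: no assignment then satisfies all the clues, so Zubin ∈ Compliance.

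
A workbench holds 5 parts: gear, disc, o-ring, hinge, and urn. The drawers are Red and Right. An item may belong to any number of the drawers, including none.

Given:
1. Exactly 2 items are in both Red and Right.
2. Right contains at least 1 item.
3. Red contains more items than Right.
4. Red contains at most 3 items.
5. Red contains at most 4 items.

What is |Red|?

3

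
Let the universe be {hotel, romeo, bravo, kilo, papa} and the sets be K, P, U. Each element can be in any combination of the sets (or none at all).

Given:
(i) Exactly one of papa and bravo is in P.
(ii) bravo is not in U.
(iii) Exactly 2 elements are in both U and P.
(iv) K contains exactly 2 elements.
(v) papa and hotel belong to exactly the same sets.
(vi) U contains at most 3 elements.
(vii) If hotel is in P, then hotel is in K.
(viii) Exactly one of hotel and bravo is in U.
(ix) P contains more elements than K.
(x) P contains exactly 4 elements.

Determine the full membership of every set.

From (ii): bravo ∉ U.
(viii) (exactly one): hotel ∈ U.
(v): papa matches hotel: papa ∈ U.
Suppose hotel ∉ K: no assignment then satisfies all the clues, so hotel ∈ K.

K = {hotel, papa}; P = {hotel, kilo, papa, romeo}; U = {hotel, papa}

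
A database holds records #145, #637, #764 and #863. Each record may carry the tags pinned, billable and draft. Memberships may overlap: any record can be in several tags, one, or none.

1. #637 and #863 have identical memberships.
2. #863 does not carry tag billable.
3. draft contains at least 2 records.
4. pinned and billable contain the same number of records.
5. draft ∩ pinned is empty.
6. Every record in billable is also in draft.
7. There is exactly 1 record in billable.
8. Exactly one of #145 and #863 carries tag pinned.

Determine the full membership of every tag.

From (2): #863 ∉ billable.
(1): #637 matches #863: #637 ∉ billable.
Suppose #145 ∉ pinned: no assignment then satisfies all the clues, so #145 ∈ pinned.

pinned = {#145}; billable = {#764}; draft = {#637, #764, #863}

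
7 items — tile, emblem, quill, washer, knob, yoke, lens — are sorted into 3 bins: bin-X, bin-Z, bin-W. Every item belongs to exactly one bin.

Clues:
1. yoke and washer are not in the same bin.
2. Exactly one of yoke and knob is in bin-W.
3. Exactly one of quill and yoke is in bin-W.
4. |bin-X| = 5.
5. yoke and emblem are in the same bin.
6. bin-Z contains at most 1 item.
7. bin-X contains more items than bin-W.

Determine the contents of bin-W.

bin-W = {emblem, yoke}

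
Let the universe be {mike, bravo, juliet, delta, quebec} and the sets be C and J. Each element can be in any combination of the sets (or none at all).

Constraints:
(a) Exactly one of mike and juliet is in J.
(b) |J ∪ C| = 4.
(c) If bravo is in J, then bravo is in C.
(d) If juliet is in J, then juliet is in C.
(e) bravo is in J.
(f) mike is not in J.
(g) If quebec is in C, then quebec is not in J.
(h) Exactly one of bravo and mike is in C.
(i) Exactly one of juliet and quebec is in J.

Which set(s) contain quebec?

From (e): bravo ∈ J.
From (f): mike ∉ J.
(a) (exactly one): juliet ∈ J.
(c): bravo ∈ C.
(d): juliet ∈ C.
(h) (exactly one): mike ∉ C.
(i) (exactly one): quebec ∉ J.
Suppose quebec ∉ C: no assignment then satisfies all the clues, so quebec ∈ C.

quebec: C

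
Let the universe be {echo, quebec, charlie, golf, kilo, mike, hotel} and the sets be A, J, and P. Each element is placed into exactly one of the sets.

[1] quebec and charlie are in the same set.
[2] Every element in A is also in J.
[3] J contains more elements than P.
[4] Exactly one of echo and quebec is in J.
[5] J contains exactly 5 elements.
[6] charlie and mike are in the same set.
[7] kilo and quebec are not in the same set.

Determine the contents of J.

J = {charlie, golf, hotel, mike, quebec}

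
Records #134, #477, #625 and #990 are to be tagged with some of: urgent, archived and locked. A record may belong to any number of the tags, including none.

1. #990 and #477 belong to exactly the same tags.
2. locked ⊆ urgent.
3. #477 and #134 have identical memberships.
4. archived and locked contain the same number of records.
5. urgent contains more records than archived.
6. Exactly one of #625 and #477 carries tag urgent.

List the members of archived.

archived = {}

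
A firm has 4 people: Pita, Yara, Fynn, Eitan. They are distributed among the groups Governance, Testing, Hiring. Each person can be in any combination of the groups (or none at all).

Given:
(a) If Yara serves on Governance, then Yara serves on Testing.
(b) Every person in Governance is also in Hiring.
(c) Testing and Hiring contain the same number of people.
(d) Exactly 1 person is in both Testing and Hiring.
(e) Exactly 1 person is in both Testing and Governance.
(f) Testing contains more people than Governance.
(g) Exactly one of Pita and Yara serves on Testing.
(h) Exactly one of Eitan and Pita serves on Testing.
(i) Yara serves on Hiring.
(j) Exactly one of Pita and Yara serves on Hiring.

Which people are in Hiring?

Hiring = {Fynn, Yara}

From (i): Yara ∈ Hiring.
(j) (exactly one): Pita ∉ Hiring.
(b) contrapositive: Pita ∉ Governance.
Suppose Fynn ∉ Hiring: no assignment then satisfies all the clues, so Fynn ∈ Hiring.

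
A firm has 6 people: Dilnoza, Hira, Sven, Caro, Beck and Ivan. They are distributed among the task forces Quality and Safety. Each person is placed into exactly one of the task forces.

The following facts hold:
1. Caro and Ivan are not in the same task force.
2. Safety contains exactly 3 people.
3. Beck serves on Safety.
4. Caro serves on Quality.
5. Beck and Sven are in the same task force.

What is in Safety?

From (3): Beck ∈ Safety.
From (4): Caro ∈ Quality.
(1): Ivan ∉ Quality.
(5): Sven matches Beck: Sven ∉ Quality.
(5): Sven matches Beck: Sven ∈ Safety.
Only one task force left: Ivan ∈ Safety.
(2): Safety already has 3, so the rest are out.
Only one task force left: Dilnoza ∈ Quality.
Only one task force left: Hira ∈ Quality.

Safety = {Beck, Ivan, Sven}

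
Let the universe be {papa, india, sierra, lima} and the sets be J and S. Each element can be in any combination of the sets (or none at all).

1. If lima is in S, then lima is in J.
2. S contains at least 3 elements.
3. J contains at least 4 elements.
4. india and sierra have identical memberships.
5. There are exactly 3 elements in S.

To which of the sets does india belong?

(3): only 4 candidates remain for J, so all are in.
Suppose india ∉ S: no assignment then satisfies all the clues, so india ∈ S.

india: J, S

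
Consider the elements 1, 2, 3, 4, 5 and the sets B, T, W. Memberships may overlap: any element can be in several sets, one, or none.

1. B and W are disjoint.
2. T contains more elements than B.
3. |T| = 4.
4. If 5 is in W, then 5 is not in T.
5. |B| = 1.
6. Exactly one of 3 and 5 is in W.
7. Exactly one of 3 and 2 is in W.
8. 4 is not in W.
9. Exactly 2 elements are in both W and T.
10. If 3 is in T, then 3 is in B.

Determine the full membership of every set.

B = {3}; T = {1, 2, 3, 4}; W = {1, 2, 5}

From (8): 4 ∉ W.
Suppose 1 ∈ B: no assignment then satisfies all the clues, so 1 ∉ B.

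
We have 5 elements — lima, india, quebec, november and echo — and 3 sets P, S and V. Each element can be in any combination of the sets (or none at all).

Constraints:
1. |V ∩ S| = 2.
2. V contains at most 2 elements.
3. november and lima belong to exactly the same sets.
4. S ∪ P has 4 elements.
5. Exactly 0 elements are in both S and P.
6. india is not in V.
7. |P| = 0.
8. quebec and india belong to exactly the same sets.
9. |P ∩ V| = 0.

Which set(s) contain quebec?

From (6): india ∉ V.
(7): P already has 0, so the rest are out.
(8): quebec matches india: quebec ∉ V.
Suppose quebec ∉ S: no assignment then satisfies all the clues, so quebec ∈ S.

quebec: S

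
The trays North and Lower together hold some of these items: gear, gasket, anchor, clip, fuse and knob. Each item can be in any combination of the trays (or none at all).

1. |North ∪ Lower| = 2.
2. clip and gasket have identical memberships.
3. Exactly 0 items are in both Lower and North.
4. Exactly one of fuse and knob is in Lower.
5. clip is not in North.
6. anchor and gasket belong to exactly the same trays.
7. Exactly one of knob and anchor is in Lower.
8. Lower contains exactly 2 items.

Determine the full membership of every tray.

North = {}; Lower = {gear, knob}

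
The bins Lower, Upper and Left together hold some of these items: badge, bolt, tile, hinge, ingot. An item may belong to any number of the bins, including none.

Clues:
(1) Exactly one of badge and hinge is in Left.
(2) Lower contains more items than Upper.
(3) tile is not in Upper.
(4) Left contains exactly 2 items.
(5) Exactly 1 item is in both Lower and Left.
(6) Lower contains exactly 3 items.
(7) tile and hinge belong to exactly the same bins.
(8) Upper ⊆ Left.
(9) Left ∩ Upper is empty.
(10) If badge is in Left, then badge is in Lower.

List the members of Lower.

Lower = {badge, hinge, tile}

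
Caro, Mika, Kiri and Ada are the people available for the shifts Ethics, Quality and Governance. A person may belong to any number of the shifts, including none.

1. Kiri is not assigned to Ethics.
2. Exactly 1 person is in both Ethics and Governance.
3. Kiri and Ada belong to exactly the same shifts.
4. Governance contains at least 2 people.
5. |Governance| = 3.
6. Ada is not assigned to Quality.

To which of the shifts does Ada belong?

Ada: Governance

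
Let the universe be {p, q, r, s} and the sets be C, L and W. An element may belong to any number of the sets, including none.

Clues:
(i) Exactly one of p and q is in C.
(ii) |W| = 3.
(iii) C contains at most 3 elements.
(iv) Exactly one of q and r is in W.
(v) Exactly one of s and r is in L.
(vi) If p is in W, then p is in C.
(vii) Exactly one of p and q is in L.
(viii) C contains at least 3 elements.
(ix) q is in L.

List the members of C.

C = {p, r, s}

From (ix): q ∈ L.
(vii) (exactly one): p ∉ L.
Suppose p ∉ C: no assignment then satisfies all the clues, so p ∈ C.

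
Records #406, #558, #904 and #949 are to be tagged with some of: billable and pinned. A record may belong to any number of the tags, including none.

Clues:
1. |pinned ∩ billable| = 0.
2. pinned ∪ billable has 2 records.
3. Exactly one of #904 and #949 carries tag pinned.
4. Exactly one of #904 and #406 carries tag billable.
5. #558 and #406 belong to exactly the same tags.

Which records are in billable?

billable = {#904}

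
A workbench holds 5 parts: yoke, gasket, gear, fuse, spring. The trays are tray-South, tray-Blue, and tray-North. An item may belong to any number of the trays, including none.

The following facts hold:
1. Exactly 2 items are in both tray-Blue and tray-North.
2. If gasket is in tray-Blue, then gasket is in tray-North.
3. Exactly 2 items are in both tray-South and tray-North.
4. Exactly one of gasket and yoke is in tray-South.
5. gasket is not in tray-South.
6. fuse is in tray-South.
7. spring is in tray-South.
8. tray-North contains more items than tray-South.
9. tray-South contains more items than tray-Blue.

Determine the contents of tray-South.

tray-South = {fuse, spring, yoke}

From (5): gasket ∉ tray-South.
From (6): fuse ∈ tray-South.
From (7): spring ∈ tray-South.
(4) (exactly one): yoke ∈ tray-South.
Suppose gear ∈ tray-South: no assignment then satisfies all the clues, so gear ∉ tray-South.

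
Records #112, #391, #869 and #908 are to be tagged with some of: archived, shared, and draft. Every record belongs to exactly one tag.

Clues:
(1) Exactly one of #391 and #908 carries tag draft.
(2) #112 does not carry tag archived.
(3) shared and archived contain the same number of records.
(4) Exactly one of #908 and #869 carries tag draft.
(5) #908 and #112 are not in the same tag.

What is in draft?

draft = {#391, #869}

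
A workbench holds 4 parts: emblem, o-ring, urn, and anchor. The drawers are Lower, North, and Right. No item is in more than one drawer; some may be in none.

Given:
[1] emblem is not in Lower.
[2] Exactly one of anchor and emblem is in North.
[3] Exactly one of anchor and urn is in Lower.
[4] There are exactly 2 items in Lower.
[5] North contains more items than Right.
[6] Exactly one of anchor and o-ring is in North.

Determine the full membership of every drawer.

Lower = {o-ring, urn}; North = {anchor}; Right = {}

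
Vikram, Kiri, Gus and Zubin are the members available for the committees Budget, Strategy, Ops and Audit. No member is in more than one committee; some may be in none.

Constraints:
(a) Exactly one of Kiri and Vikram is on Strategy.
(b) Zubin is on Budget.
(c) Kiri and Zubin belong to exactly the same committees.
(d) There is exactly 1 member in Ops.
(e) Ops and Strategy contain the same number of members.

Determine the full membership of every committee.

From (b): Zubin ∈ Budget.
(c): Kiri matches Zubin: Kiri ∈ Budget.
(a) (exactly one): Vikram ∈ Strategy.
(d): only 1 candidates remain for Ops, so all are in.

Budget = {Kiri, Zubin}; Strategy = {Vikram}; Ops = {Gus}; Audit = {}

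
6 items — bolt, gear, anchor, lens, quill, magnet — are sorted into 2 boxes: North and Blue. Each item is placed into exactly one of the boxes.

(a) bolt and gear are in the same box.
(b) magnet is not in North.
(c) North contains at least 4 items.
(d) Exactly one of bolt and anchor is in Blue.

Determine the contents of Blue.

Blue = {anchor, magnet}

From (b): magnet ∉ North.
Only one box left: magnet ∈ Blue.
Suppose bolt ∈ Blue: no assignment then satisfies all the clues, so bolt ∉ Blue.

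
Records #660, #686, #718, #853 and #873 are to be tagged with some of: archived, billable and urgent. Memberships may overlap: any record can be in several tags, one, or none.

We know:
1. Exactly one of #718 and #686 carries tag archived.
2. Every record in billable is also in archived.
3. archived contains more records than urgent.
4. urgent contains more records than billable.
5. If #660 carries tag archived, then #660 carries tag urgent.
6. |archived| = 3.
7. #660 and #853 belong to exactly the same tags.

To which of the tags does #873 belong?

#873: none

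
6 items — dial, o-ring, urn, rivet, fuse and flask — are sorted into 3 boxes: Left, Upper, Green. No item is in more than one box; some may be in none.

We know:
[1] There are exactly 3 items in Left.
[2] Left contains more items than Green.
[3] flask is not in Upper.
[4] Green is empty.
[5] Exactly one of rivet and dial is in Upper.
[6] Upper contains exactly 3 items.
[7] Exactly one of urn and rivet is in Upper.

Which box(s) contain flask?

flask: Left

From (3): flask ∉ Upper.
(4): Green already has 0, so the rest are out.
Suppose flask ∉ Left: no assignment then satisfies all the clues, so flask ∈ Left.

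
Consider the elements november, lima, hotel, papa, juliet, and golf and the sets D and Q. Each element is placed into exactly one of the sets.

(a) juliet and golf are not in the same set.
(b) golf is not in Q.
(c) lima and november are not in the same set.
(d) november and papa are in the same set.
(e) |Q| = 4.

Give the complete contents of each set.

D = {golf, lima}; Q = {hotel, juliet, november, papa}

From (b): golf ∉ Q.
Only one set left: golf ∈ D.
(a): juliet ∉ D.
Only one set left: juliet ∈ Q.
Suppose november ∈ D: no assignment then satisfies all the clues, so november ∉ D.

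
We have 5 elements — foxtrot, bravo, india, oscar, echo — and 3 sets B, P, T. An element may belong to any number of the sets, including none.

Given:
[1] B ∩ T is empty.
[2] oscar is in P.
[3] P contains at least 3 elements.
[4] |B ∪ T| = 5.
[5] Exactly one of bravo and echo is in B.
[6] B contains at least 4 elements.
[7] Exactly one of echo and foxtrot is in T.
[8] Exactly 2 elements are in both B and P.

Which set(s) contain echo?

echo: P, T

From (2): oscar ∈ P.
Suppose echo ∈ B: no assignment then satisfies all the clues, so echo ∉ B.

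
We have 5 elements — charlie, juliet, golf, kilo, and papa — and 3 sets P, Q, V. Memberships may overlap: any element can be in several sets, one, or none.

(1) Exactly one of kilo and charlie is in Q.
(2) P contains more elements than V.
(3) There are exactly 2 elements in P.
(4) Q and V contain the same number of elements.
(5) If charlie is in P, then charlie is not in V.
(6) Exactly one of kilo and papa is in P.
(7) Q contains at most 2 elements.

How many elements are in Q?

1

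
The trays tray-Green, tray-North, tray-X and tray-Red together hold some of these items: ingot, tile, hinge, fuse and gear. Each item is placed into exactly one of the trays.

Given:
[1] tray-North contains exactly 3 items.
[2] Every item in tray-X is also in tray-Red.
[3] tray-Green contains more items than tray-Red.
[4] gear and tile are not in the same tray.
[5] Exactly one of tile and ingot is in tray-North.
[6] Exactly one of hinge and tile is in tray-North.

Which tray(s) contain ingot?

ingot: tray-North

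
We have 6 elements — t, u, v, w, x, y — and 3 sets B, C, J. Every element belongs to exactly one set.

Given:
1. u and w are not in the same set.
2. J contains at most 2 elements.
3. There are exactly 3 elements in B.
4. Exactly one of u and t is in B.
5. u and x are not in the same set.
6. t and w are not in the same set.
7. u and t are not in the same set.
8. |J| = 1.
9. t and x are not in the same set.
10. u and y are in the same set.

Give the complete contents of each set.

B = {u, v, y}; C = {w, x}; J = {t}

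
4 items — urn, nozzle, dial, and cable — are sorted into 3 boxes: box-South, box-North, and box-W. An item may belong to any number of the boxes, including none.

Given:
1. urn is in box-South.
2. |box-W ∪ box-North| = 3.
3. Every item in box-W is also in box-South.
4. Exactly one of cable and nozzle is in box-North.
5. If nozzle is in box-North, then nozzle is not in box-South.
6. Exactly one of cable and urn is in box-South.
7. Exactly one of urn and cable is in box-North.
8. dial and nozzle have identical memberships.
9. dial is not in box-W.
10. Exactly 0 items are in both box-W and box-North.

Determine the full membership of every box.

box-South = {urn}; box-North = {dial, nozzle, urn}; box-W = {}

From (1): urn ∈ box-South.
From (9): dial ∉ box-W.
(6) (exactly one): cable ∉ box-South.
(8): nozzle matches dial: nozzle ∉ box-W.
(3) contrapositive: cable ∉ box-W.
Suppose urn ∉ box-North: no assignment then satisfies all the clues, so urn ∈ box-North.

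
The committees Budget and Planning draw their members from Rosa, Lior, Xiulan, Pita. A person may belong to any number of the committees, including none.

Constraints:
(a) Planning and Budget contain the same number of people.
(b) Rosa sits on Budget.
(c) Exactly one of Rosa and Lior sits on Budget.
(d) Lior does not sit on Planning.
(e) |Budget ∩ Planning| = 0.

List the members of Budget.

Budget = {Rosa}

From (b): Rosa ∈ Budget.
From (d): Lior ∉ Planning.
(c) (exactly one): Lior ∉ Budget.
Suppose Xiulan ∈ Budget: no assignment then satisfies all the clues, so Xiulan ∉ Budget.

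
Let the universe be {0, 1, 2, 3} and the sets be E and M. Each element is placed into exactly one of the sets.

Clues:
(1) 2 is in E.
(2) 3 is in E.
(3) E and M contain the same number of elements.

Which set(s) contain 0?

0: M

From (1): 2 ∈ E.
From (2): 3 ∈ E.
Suppose 0 ∈ E: no assignment then satisfies all the clues, so 0 ∉ E.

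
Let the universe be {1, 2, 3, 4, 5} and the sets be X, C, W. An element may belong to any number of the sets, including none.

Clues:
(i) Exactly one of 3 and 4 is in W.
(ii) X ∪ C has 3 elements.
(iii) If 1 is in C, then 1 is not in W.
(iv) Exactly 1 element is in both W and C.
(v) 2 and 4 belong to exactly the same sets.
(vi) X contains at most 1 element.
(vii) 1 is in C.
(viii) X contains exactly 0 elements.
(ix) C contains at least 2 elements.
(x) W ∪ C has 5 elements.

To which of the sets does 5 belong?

5: C, W

From (vii): 1 ∈ C.
(iii): 1 ∉ W.
(viii): X already has 0, so the rest are out.
Suppose 5 ∉ C: no assignment then satisfies all the clues, so 5 ∈ C.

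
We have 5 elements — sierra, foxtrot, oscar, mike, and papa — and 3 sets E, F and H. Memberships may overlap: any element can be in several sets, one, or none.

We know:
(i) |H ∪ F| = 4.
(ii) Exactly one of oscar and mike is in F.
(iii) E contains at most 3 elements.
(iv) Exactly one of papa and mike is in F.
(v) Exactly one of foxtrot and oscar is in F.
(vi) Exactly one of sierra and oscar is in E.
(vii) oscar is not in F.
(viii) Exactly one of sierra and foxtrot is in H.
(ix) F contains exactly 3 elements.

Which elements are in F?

F = {foxtrot, mike, sierra}

From (vii): oscar ∉ F.
(ii) (exactly one): mike ∈ F.
(iv) (exactly one): papa ∉ F.
(v) (exactly one): foxtrot ∈ F.
(ix): only 3 candidates remain for F, so all are in.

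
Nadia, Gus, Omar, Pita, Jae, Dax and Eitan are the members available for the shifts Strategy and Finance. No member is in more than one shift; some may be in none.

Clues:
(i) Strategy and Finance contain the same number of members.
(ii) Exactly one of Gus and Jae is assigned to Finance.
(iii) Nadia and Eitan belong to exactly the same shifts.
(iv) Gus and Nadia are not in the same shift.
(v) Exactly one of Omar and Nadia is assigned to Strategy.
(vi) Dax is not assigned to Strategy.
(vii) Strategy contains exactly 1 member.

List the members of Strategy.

Strategy = {Omar}

From (vi): Dax ∉ Strategy.
Suppose Nadia ∈ Strategy: no assignment then satisfies all the clues, so Nadia ∉ Strategy.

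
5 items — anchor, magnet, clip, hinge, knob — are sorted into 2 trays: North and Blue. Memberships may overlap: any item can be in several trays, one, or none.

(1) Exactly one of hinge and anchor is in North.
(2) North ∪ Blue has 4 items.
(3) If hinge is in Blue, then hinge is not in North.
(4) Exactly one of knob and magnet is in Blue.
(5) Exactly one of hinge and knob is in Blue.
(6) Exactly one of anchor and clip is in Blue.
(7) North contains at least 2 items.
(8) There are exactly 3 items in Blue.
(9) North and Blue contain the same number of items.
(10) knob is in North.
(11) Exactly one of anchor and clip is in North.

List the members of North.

North = {anchor, knob, magnet}

From (10): knob ∈ North.
Suppose anchor ∉ North: no assignment then satisfies all the clues, so anchor ∈ North.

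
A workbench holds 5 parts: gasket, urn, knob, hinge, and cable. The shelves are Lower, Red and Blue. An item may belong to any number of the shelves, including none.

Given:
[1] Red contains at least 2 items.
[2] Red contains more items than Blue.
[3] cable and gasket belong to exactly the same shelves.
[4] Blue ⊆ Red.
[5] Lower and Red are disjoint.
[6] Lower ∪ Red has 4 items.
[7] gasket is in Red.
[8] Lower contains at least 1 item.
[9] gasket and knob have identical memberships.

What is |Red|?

3

From (7): gasket ∈ Red.
(3): cable matches gasket: cable ∈ Red.
(5) (disjoint): gasket ∉ Lower.
(5) (disjoint): cable ∉ Lower.
(9): knob matches gasket: knob ∉ Lower.
(9): knob matches gasket: knob ∈ Red.
Suppose gasket ∈ Blue: no assignment then satisfies all the clues, so gasket ∉ Blue.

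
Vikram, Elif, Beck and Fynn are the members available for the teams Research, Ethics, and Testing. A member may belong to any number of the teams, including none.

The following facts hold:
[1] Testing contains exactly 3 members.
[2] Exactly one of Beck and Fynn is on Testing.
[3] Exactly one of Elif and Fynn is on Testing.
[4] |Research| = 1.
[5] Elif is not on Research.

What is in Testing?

From (5): Elif ∉ Research.
Suppose Vikram ∉ Testing: no assignment then satisfies all the clues, so Vikram ∈ Testing.

Testing = {Beck, Elif, Vikram}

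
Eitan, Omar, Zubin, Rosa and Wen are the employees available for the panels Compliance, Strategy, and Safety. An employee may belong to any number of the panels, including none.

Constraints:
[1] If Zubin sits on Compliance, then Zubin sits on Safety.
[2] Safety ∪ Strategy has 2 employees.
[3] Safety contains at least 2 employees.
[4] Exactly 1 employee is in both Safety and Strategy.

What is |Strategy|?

1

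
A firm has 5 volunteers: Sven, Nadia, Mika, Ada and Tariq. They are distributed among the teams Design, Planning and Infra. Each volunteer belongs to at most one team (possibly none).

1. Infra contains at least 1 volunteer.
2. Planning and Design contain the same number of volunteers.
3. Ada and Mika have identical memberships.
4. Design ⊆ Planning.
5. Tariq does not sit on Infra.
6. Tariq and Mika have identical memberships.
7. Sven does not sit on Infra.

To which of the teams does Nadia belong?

Nadia: Infra

From (5): Tariq ∉ Infra.
From (7): Sven ∉ Infra.
(6): Mika matches Tariq: Mika ∉ Infra.
(3): Ada matches Mika: Ada ∉ Infra.
(1): only 1 candidates remain for Infra, so all are in.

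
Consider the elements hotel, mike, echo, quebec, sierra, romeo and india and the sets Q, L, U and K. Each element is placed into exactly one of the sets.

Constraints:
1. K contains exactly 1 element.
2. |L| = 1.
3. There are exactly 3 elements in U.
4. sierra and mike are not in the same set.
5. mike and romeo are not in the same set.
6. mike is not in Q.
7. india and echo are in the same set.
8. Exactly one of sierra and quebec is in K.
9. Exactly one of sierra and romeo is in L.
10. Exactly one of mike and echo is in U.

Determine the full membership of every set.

From (6): mike ∉ Q.
Suppose hotel ∈ Q: no assignment then satisfies all the clues, so hotel ∉ Q.

Q = {echo, india}; L = {romeo}; U = {hotel, mike, quebec}; K = {sierra}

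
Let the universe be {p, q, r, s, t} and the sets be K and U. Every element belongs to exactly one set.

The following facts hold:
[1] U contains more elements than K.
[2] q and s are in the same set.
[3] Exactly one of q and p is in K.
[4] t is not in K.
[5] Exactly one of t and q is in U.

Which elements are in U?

U = {p, r, t}

From (4): t ∉ K.
Only one set left: t ∈ U.
(5) (exactly one): q ∉ U.
Only one set left: q ∈ K.
(2): s matches q: s ∈ K.
(3) (exactly one): p ∉ K.
Only one set left: p ∈ U.
Suppose r ∉ U: no assignment then satisfies all the clues, so r ∈ U.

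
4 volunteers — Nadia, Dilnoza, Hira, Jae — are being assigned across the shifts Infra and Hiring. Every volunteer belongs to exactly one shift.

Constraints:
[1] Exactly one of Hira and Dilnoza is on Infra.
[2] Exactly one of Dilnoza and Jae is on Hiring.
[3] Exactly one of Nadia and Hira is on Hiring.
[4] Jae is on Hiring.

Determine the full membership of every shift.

Infra = {Dilnoza, Nadia}; Hiring = {Hira, Jae}

From (4): Jae ∈ Hiring.
(2) (exactly one): Dilnoza ∉ Hiring.
Only one shift left: Dilnoza ∈ Infra.
(1) (exactly one): Hira ∉ Infra.
Only one shift left: Hira ∈ Hiring.
(3) (exactly one): Nadia ∉ Hiring.
Only one shift left: Nadia ∈ Infra.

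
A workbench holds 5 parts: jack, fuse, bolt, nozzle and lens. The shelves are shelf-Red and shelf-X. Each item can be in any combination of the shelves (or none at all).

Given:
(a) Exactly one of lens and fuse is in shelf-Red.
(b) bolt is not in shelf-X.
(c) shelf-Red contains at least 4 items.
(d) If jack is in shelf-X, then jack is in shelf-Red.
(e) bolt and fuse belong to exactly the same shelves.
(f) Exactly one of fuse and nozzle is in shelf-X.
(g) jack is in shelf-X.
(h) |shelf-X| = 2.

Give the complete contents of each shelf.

shelf-Red = {bolt, fuse, jack, nozzle}; shelf-X = {jack, nozzle}

From (b): bolt ∉ shelf-X.
From (g): jack ∈ shelf-X.
(d): jack ∈ shelf-Red.
(e): fuse matches bolt: fuse ∉ shelf-X.
(f) (exactly one): nozzle ∈ shelf-X.
(h): shelf-X already has 2, so the rest are out.
Suppose fuse ∉ shelf-Red: no assignment then satisfies all the clues, so fuse ∈ shelf-Red.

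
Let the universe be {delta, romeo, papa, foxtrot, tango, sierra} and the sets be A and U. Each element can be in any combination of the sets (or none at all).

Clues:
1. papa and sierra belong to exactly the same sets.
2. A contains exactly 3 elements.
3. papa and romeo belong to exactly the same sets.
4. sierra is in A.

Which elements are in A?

A = {papa, romeo, sierra}

From (4): sierra ∈ A.
(1): papa matches sierra: papa ∈ A.
(3): romeo matches papa: romeo ∈ A.
(2): A already has 3, so the rest are out.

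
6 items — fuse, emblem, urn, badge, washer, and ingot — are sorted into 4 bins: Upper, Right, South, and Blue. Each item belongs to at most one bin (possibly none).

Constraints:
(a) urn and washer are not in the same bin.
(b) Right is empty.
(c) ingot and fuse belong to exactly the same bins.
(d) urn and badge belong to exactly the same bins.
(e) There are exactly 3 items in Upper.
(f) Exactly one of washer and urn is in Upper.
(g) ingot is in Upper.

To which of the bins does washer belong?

From (g): ingot ∈ Upper.
(b): Right already has 0, so the rest are out.
(c): fuse matches ingot: fuse ∈ Upper.
Suppose washer ∉ Upper: no assignment then satisfies all the clues, so washer ∈ Upper.

washer: Upper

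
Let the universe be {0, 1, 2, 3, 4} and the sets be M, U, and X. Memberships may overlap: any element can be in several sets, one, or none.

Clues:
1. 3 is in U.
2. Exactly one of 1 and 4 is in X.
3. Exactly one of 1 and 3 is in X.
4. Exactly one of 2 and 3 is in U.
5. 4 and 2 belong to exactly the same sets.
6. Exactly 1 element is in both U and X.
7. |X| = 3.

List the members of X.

X = {2, 3, 4}

From (1): 3 ∈ U.
(4) (exactly one): 2 ∉ U.
(5): 4 matches 2: 4 ∉ U.
Suppose 0 ∈ X: no assignment then satisfies all the clues, so 0 ∉ X.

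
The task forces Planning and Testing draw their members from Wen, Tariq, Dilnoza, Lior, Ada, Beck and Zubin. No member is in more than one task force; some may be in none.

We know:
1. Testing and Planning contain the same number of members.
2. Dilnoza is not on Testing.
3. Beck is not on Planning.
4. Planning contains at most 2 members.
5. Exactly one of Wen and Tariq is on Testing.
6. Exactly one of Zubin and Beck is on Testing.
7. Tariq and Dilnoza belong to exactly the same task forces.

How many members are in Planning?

2

From (2): Dilnoza ∉ Testing.
From (3): Beck ∉ Planning.
(7): Tariq matches Dilnoza: Tariq ∉ Testing.
(5) (exactly one): Wen ∈ Testing.
Suppose Lior ∈ Testing: no assignment then satisfies all the clues, so Lior ∉ Testing.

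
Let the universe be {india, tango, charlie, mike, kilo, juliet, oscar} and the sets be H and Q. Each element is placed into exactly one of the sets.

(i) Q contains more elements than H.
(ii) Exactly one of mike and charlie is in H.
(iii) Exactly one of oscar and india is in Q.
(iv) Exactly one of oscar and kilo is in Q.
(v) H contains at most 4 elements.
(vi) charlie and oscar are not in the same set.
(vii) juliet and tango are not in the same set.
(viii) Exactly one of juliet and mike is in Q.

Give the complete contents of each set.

H = {mike, oscar, tango}; Q = {charlie, india, juliet, kilo}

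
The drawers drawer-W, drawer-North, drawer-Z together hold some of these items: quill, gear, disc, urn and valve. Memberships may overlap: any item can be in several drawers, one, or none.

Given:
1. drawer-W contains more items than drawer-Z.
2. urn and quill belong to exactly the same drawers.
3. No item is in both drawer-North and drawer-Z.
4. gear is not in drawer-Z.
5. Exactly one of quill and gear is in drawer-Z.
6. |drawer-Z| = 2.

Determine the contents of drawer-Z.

drawer-Z = {quill, urn}

From (4): gear ∉ drawer-Z.
(5) (exactly one): quill ∈ drawer-Z.
(2): urn matches quill: urn ∈ drawer-Z.
(3) (disjoint): quill ∉ drawer-North.
(3) (disjoint): urn ∉ drawer-North.
(6): drawer-Z already has 2, so the rest are out.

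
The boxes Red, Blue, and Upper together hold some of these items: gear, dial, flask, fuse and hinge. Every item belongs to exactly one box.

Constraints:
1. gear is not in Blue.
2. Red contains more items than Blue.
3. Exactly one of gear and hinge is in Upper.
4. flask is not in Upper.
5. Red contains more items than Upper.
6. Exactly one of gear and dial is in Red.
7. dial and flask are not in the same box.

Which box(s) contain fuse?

fuse: Red

From (1): gear ∉ Blue.
From (4): flask ∉ Upper.
Suppose fuse ∉ Red: no assignment then satisfies all the clues, so fuse ∈ Red.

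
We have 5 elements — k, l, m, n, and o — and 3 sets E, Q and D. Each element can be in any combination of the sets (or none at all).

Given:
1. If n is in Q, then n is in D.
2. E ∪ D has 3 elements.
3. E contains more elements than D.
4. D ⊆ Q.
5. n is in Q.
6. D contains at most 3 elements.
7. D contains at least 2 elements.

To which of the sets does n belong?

From (5): n ∈ Q.
(1): n ∈ D.
Suppose n ∉ E: no assignment then satisfies all the clues, so n ∈ E.

n: D, E, Q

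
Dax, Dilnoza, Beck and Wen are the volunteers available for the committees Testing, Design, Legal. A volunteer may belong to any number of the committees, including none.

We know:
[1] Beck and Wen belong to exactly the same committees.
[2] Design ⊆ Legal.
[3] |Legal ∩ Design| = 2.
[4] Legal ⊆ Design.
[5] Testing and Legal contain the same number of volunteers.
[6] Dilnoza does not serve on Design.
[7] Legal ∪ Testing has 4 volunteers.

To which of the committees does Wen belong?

Wen: Design, Legal

From (6): Dilnoza ∉ Design.
(4) contrapositive: Dilnoza ∉ Legal.
Suppose Wen ∈ Testing: no assignment then satisfies all the clues, so Wen ∉ Testing.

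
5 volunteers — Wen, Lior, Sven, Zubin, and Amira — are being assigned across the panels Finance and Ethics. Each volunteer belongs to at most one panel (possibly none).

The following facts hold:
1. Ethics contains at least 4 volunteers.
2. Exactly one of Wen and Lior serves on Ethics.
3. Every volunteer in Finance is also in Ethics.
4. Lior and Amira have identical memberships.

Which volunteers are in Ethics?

Ethics = {Amira, Lior, Sven, Zubin}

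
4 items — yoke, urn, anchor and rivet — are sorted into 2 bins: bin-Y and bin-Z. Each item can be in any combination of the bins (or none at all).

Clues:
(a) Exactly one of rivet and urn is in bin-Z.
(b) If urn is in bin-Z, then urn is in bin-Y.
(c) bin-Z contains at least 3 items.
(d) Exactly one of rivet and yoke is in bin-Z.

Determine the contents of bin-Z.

bin-Z = {anchor, urn, yoke}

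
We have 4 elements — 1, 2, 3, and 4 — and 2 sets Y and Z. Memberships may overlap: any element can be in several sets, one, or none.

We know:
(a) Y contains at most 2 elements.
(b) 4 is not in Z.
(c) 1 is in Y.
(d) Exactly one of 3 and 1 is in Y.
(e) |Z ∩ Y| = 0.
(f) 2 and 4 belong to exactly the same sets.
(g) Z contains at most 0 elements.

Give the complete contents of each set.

From (b): 4 ∉ Z.
From (c): 1 ∈ Y.
(d) (exactly one): 3 ∉ Y.
(f): 2 matches 4: 2 ∉ Z.
(g): Z already has 0, so the rest are out.
Suppose 2 ∈ Y: no assignment then satisfies all the clues, so 2 ∉ Y.

Y = {1}; Z = {}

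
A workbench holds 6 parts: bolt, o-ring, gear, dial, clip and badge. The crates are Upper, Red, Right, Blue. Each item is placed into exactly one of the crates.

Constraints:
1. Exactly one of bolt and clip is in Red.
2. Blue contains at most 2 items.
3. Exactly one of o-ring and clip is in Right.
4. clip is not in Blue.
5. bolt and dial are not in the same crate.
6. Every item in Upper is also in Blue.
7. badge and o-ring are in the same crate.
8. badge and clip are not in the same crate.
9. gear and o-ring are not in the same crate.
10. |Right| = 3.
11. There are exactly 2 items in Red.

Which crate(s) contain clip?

From (4): clip ∉ Blue.
(6) contrapositive: clip ∉ Upper.
Suppose clip ∉ Red: no assignment then satisfies all the clues, so clip ∈ Red.

clip: Red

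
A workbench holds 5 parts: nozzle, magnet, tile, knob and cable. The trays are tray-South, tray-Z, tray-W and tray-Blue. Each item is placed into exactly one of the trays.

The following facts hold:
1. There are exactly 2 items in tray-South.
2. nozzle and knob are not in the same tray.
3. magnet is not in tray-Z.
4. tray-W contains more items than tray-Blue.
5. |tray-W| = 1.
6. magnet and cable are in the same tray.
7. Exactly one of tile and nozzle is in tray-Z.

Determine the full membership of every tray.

tray-South = {cable, magnet}; tray-Z = {knob, tile}; tray-W = {nozzle}; tray-Blue = {}

From (3): magnet ∉ tray-Z.
(6): cable matches magnet: cable ∉ tray-Z.
Suppose nozzle ∈ tray-South: no assignment then satisfies all the clues, so nozzle ∉ tray-South.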